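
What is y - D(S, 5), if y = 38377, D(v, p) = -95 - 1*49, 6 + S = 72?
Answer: 38521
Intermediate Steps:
S = 66 (S = -6 + 72 = 66)
D(v, p) = -144 (D(v, p) = -95 - 49 = -144)
y - D(S, 5) = 38377 - 1*(-144) = 38377 + 144 = 38521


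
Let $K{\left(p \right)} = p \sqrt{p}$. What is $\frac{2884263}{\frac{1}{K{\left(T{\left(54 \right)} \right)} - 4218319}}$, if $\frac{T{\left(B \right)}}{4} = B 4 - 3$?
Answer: $-12166741413897 + 4914784152 \sqrt{213} \approx -1.2095 \cdot 10^{13}$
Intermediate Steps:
$T{\left(B \right)} = -12 + 16 B$ ($T{\left(B \right)} = 4 \left(B 4 - 3\right) = 4 \left(4 B - 3\right) = 4 \left(-3 + 4 B\right) = -12 + 16 B$)
$K{\left(p \right)} = p^{\frac{3}{2}}$
$\frac{2884263}{\frac{1}{K{\left(T{\left(54 \right)} \right)} - 4218319}} = \frac{2884263}{\frac{1}{\left(-12 + 16 \cdot 54\right)^{\frac{3}{2}} - 4218319}} = \frac{2884263}{\frac{1}{\left(-12 + 864\right)^{\frac{3}{2}} - 4218319}} = \frac{2884263}{\frac{1}{852^{\frac{3}{2}} - 4218319}} = \frac{2884263}{\frac{1}{1704 \sqrt{213} - 4218319}} = \frac{2884263}{\frac{1}{-4218319 + 1704 \sqrt{213}}} = 2884263 \left(-4218319 + 1704 \sqrt{213}\right) = -12166741413897 + 4914784152 \sqrt{213}$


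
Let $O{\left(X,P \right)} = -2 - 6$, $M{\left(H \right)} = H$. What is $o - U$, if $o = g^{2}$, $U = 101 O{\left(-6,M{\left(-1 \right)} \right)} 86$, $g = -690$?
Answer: $545588$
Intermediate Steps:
$O{\left(X,P \right)} = -8$ ($O{\left(X,P \right)} = -2 - 6 = -8$)
$U = -69488$ ($U = 101 \left(-8\right) 86 = \left(-808\right) 86 = -69488$)
$o = 476100$ ($o = \left(-690\right)^{2} = 476100$)
$o - U = 476100 - -69488 = 476100 + 69488 = 545588$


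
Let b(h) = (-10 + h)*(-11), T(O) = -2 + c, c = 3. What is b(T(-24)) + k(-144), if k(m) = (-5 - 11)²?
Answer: 355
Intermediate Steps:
T(O) = 1 (T(O) = -2 + 3 = 1)
b(h) = 110 - 11*h
k(m) = 256 (k(m) = (-16)² = 256)
b(T(-24)) + k(-144) = (110 - 11*1) + 256 = (110 - 11) + 256 = 99 + 256 = 355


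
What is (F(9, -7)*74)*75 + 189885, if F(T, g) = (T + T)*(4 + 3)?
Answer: 889185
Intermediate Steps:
F(T, g) = 14*T (F(T, g) = (2*T)*7 = 14*T)
(F(9, -7)*74)*75 + 189885 = ((14*9)*74)*75 + 189885 = (126*74)*75 + 189885 = 9324*75 + 189885 = 699300 + 189885 = 889185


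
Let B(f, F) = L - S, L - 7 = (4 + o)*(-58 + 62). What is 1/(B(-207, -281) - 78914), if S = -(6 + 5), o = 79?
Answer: -1/78564 ≈ -1.2728e-5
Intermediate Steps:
S = -11 (S = -1*11 = -11)
L = 339 (L = 7 + (4 + 79)*(-58 + 62) = 7 + 83*4 = 7 + 332 = 339)
B(f, F) = 350 (B(f, F) = 339 - 1*(-11) = 339 + 11 = 350)
1/(B(-207, -281) - 78914) = 1/(350 - 78914) = 1/(-78564) = -1/78564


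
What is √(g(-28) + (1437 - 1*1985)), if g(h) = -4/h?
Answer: I*√26845/7 ≈ 23.406*I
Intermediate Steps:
√(g(-28) + (1437 - 1*1985)) = √(-4/(-28) + (1437 - 1*1985)) = √(-4*(-1/28) + (1437 - 1985)) = √(⅐ - 548) = √(-3835/7) = I*√26845/7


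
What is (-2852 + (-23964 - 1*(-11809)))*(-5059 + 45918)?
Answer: -613171013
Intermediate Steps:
(-2852 + (-23964 - 1*(-11809)))*(-5059 + 45918) = (-2852 + (-23964 + 11809))*40859 = (-2852 - 12155)*40859 = -15007*40859 = -613171013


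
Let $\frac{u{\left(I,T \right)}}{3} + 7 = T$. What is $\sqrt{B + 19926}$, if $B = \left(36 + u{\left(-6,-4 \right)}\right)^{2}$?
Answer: $3 \sqrt{2215} \approx 141.19$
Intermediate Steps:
$u{\left(I,T \right)} = -21 + 3 T$
$B = 9$ ($B = \left(36 + \left(-21 + 3 \left(-4\right)\right)\right)^{2} = \left(36 - 33\right)^{2} = 3^{2} = 9$)
$\sqrt{B + 19926} = \sqrt{9 + 19926} = \sqrt{19935} = 3 \sqrt{2215}$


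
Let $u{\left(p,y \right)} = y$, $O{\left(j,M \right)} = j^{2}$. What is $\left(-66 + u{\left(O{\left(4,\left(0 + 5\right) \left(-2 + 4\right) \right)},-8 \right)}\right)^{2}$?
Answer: $5476$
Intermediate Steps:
$\left(-66 + u{\left(O{\left(4,\left(0 + 5\right) \left(-2 + 4\right) \right)},-8 \right)}\right)^{2} = \left(-66 - 8\right)^{2} = \left(-74\right)^{2} = 5476$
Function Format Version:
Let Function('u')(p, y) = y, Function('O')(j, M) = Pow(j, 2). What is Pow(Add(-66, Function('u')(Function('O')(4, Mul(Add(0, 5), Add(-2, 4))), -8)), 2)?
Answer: 5476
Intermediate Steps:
Pow(Add(-66, Function('u')(Function('O')(4, Mul(Add(0, 5), Add(-2, 4))), -8)), 2) = Pow(Add(-66, -8), 2) = Pow(-74, 2) = 5476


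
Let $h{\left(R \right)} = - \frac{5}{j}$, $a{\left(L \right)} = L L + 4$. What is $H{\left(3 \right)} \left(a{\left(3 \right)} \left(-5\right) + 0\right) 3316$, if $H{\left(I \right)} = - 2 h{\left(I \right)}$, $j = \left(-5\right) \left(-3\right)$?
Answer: $- \frac{431080}{3} \approx -1.4369 \cdot 10^{5}$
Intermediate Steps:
$a{\left(L \right)} = 4 + L^{2}$ ($a{\left(L \right)} = L^{2} + 4 = 4 + L^{2}$)
$j = 15$
$h{\left(R \right)} = - \frac{1}{3}$ ($h{\left(R \right)} = - \frac{5}{15} = \left(-5\right) \frac{1}{15} = - \frac{1}{3}$)
$H{\left(I \right)} = \frac{2}{3}$ ($H{\left(I \right)} = \left(-2\right) \left(- \frac{1}{3}\right) = \frac{2}{3}$)
$H{\left(3 \right)} \left(a{\left(3 \right)} \left(-5\right) + 0\right) 3316 = \frac{2 \left(\left(4 + 3^{2}\right) \left(-5\right) + 0\right)}{3} \cdot 3316 = \frac{2 \left(\left(4 + 9\right) \left(-5\right) + 0\right)}{3} \cdot 3316 = \frac{2 \left(13 \left(-5\right) + 0\right)}{3} \cdot 3316 = \frac{2 \left(-65 + 0\right)}{3} \cdot 3316 = \frac{2}{3} \left(-65\right) 3316 = \left(- \frac{130}{3}\right) 3316 = - \frac{431080}{3}$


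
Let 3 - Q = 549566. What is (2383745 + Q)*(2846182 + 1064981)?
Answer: 7173784773666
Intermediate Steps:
Q = -549563 (Q = 3 - 1*549566 = 3 - 549566 = -549563)
(2383745 + Q)*(2846182 + 1064981) = (2383745 - 549563)*(2846182 + 1064981) = 1834182*3911163 = 7173784773666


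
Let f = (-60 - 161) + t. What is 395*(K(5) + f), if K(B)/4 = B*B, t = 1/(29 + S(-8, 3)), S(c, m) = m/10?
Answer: -13999985/293 ≈ -47782.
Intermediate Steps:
S(c, m) = m/10 (S(c, m) = m*(⅒) = m/10)
t = 10/293 (t = 1/(29 + (⅒)*3) = 1/(29 + 3/10) = 1/(293/10) = 10/293 ≈ 0.034130)
K(B) = 4*B² (K(B) = 4*(B*B) = 4*B²)
f = -64743/293 (f = (-60 - 161) + 10/293 = -221 + 10/293 = -64743/293 ≈ -220.97)
395*(K(5) + f) = 395*(4*5² - 64743/293) = 395*(4*25 - 64743/293) = 395*(100 - 64743/293) = 395*(-35443/293) = -13999985/293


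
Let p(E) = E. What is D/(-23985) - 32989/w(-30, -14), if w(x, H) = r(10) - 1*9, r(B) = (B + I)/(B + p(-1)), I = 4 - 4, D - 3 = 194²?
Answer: 7118498116/1702935 ≈ 4180.1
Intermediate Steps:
D = 37639 (D = 3 + 194² = 3 + 37636 = 37639)
I = 0
r(B) = B/(-1 + B) (r(B) = (B + 0)/(B - 1) = B/(-1 + B))
w(x, H) = -71/9 (w(x, H) = 10/(-1 + 10) - 1*9 = 10/9 - 9 = -71/9)
D/(-23985) - 32989/w(-30, -14) = 37639/(-23985) - 32989/(-71/9) = 37639*(-1/23985) - 32989*(-9/71) = -37639/23985 + 296901/71 = 7118498116/1702935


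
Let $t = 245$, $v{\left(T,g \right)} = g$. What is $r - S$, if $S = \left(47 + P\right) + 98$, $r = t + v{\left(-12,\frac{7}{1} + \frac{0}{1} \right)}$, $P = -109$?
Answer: $216$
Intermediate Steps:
$r = 252$ ($r = 245 + \left(\frac{7}{1} + \frac{0}{1}\right) = 245 + \left(7 \cdot 1 + 0 \cdot 1\right) = 245 + \left(7 + 0\right) = 245 + 7 = 252$)
$S = 36$ ($S = \left(47 - 109\right) + 98 = -62 + 98 = 36$)
$r - S = 252 - 36 = 216$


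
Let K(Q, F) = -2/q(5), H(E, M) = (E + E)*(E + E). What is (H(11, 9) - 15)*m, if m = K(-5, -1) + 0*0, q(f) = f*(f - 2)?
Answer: -938/15 ≈ -62.533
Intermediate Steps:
q(f) = f*(-2 + f)
H(E, M) = 4*E**2 (H(E, M) = (2*E)*(2*E) = 4*E**2)
K(Q, F) = -2/15 (K(Q, F) = -2*1/(5*(-2 + 5)) = -2/(5*3) = -2/15)
m = -2/15 (m = -2/15 + 0*0 = -2/15 + 0 = -2/15 ≈ -0.13333)
(H(11, 9) - 15)*m = (4*11**2 - 15)*(-2/15) = (4*121 - 15)*(-2/15) = (484 - 15)*(-2/15) = 469*(-2/15) = -938/15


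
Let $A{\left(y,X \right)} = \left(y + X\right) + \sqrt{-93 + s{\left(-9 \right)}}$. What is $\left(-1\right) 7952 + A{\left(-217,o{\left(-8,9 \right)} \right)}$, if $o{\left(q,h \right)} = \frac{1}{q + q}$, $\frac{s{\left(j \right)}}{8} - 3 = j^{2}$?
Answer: $- \frac{130705}{16} + \sqrt{579} \approx -8145.0$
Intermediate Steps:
$s{\left(j \right)} = 24 + 8 j^{2}$
$o{\left(q,h \right)} = \frac{1}{2 q}$
$A{\left(y,X \right)} = X + y + \sqrt{579}$ ($A{\left(y,X \right)} = \left(y + X\right) + \sqrt{-93 + \left(24 + 8 \left(-9\right)^{2}\right)} = \left(X + y\right) + \sqrt{-93 + \left(24 + 8 \cdot 81\right)} = \left(X + y\right) + \sqrt{-93 + \left(24 + 648\right)} = \left(X + y\right) + \sqrt{-93 + 672} = \left(X + y\right) + \sqrt{579} = X + y + \sqrt{579}$)
$\left(-1\right) 7952 + A{\left(-217,o{\left(-8,9 \right)} \right)} = \left(-1\right) 7952 + \left(\frac{1}{2 \left(-8\right)} - 217 + \sqrt{579}\right) = -7952 + \left(\frac{1}{2} \left(- \frac{1}{8}\right) - 217 + \sqrt{579}\right) = -7952 - \left(\frac{3473}{16} - \sqrt{579}\right) = - \frac{130705}{16} + \sqrt{579}$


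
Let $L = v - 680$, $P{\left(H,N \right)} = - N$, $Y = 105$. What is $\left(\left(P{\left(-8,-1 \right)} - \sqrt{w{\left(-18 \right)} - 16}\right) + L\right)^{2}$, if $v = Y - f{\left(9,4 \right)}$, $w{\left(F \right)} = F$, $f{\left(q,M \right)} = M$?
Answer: $\left(578 + i \sqrt{34}\right)^{2} \approx 3.3405 \cdot 10^{5} + 6741.0 i$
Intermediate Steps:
$v = 101$ ($v = 105 - 4 = 101$)
$L = -579$ ($L = 101 - 680 = -579$)
$\left(\left(P{\left(-8,-1 \right)} - \sqrt{w{\left(-18 \right)} - 16}\right) + L\right)^{2} = \left(\left(\left(-1\right) \left(-1\right) - \sqrt{-18 - 16}\right) - 579\right)^{2} = \left(\left(1 - \sqrt{-34}\right) - 579\right)^{2} = \left(\left(1 - i \sqrt{34}\right) - 579\right)^{2} = \left(-578 - i \sqrt{34}\right)^{2}$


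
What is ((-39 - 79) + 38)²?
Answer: 6400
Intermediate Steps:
((-39 - 79) + 38)² = (-118 + 38)² = (-80)² = 6400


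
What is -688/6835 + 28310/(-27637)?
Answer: -212513106/188898895 ≈ -1.1250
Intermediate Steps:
-688/6835 + 28310/(-27637) = -688*1/6835 + 28310*(-1/27637) = -688/6835 - 28310/27637 = -212513106/188898895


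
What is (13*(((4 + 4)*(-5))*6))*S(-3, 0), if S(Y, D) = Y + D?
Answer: 9360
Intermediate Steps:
S(Y, D) = D + Y
(13*(((4 + 4)*(-5))*6))*S(-3, 0) = (13*(((4 + 4)*(-5))*6))*(0 - 3) = (13*((8*(-5))*6))*(-3) = (13*(-40*6))*(-3) = (13*(-240))*(-3) = -3120*(-3) = 9360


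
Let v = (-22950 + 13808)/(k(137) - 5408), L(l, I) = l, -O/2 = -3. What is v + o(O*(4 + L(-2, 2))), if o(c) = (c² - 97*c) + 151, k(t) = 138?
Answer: -2285244/2635 ≈ -867.27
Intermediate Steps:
O = 6 (O = -2*(-3) = 6)
v = 4571/2635 (v = (-22950 + 13808)/(138 - 5408) = -9142/(-5270) = -9142*(-1/5270) = 4571/2635 ≈ 1.7347)
o(c) = 151 + c² - 97*c
v + o(O*(4 + L(-2, 2))) = 4571/2635 + (151 + (6*(4 - 2))² - 582*(4 - 2)) = 4571/2635 + (151 + (6*2)² - 582*2) = 4571/2635 + (151 + 12² - 97*12) = 4571/2635 + (151 + 144 - 1164) = 4571/2635 - 869 = -2285244/2635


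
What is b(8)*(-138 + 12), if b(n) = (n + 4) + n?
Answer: -2520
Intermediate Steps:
b(n) = 4 + 2*n (b(n) = (4 + n) + n = 4 + 2*n)
b(8)*(-138 + 12) = (4 + 2*8)*(-138 + 12) = (4 + 16)*(-126) = 20*(-126) = -2520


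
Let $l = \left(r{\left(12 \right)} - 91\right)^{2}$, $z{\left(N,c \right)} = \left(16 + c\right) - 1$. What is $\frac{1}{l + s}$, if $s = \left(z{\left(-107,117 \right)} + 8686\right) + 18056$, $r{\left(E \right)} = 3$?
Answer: $\frac{1}{34618} \approx 2.8887 \cdot 10^{-5}$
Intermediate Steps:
$z{\left(N,c \right)} = 15 + c$
$l = 7744$ ($l = \left(3 - 91\right)^{2} = \left(-88\right)^{2} = 7744$)
$s = 26874$ ($s = \left(\left(15 + 117\right) + 8686\right) + 18056 = \left(132 + 8686\right) + 18056 = 8818 + 18056 = 26874$)
$\frac{1}{l + s} = \frac{1}{7744 + 26874} = \frac{1}{34618}$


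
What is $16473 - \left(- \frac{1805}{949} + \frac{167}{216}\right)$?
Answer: $\frac{3376932829}{204984} \approx 16474.0$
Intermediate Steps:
$16473 - \left(- \frac{1805}{949} + \frac{167}{216}\right) = 16473 - \left(- \frac{1805}{949} + \frac{1002}{1296}\right) = 16473 + \left(\left(-1002\right) \frac{1}{1296} + \frac{1805}{949}\right) = 16473 + \left(- \frac{167}{216} + \frac{1805}{949}\right) = 16473 + \frac{231397}{204984} = \frac{3376932829}{204984}$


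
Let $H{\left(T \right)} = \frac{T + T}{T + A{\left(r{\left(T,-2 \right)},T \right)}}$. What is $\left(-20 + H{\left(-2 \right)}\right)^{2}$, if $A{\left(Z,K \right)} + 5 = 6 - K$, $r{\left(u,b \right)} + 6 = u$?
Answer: $576$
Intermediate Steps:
$r{\left(u,b \right)} = -6 + u$
$A{\left(Z,K \right)} = 1 - K$ ($A{\left(Z,K \right)} = -5 - \left(-6 + K\right) = 1 - K$)
$H{\left(T \right)} = 2 T$ ($H{\left(T \right)} = \frac{T + T}{T - \left(-1 + T\right)} = \frac{2 T}{1} = 2 T 1 = 2 T$)
$\left(-20 + H{\left(-2 \right)}\right)^{2} = \left(-20 + 2 \left(-2\right)\right)^{2} = \left(-20 - 4\right)^{2} = \left(-24\right)^{2} = 576$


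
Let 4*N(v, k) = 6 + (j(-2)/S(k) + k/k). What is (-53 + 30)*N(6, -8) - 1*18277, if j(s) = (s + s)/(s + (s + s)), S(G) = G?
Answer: -879205/48 ≈ -18317.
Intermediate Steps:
j(s) = ⅔ (j(s) = (2*s)/(s + 2*s) = (2*s)/((3*s)) = (2*s)*(1/(3*s)) = ⅔)
N(v, k) = 7/4 + 1/(6*k) (N(v, k) = (6 + (2/(3*k) + k/k))/4 = (6 + (2/(3*k) + 1))/4 = (6 + (1 + 2/(3*k)))/4 = (7 + 2/(3*k))/4 = 7/4 + 1/(6*k))
(-53 + 30)*N(6, -8) - 1*18277 = (-53 + 30)*((1/12)*(2 + 21*(-8))/(-8)) - 1*18277 = -23*(-1)*(2 - 168)/(12*8) - 18277 = -23*(-1)*(-166)/(12*8) - 18277 = -23*83/48 - 18277 = -1909/48 - 18277 = -879205/48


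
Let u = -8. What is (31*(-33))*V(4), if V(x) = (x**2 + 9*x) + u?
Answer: -45012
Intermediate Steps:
V(x) = -8 + x**2 + 9*x (V(x) = (x**2 + 9*x) - 8 = -8 + x**2 + 9*x)
(31*(-33))*V(4) = (31*(-33))*(-8 + 4**2 + 9*4) = -1023*(-8 + 16 + 36) = -1023*44 = -45012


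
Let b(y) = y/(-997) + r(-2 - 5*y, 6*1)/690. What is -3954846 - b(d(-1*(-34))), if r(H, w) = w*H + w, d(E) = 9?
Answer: -19714905271/4985 ≈ -3.9548e+6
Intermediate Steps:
r(H, w) = w + H*w (r(H, w) = H*w + w = w + H*w)
b(y) = -1/115 - 1020*y/22931 (b(y) = y/(-997) + ((6*1)*(1 + (-2 - 5*y)))/690 = y*(-1/997) + (6*(-1 - 5*y))*(1/690) = -y/997 + (-6 - 30*y)*(1/690) = -y/997 + (-1/115 - y/23) = -1/115 - 1020*y/22931)
-3954846 - b(d(-1*(-34))) = -3954846 - (-1/115 - 1020/22931*9) = -3954846 - (-1/115 - 9180/22931) = -3954846 - 1*(-2039/4985) = -3954846 + 2039/4985 = -19714905271/4985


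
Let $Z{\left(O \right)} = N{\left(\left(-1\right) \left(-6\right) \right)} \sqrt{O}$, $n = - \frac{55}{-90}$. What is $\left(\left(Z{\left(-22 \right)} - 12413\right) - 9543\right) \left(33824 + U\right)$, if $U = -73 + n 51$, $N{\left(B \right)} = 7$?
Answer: $- \frac{2225163754}{3} + \frac{1418851 i \sqrt{22}}{6} \approx -7.4172 \cdot 10^{8} + 1.1092 \cdot 10^{6} i$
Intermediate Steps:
$n = \frac{11}{18}$ ($n = \left(-55\right) \left(- \frac{1}{90}\right) = \frac{11}{18} \approx 0.61111$)
$U = - \frac{251}{6}$ ($U = -73 + \frac{11}{18} \cdot 51 = -73 + \frac{187}{6} = - \frac{251}{6} \approx -41.833$)
$Z{\left(O \right)} = 7 \sqrt{O}$
$\left(\left(Z{\left(-22 \right)} - 12413\right) - 9543\right) \left(33824 + U\right) = \left(\left(7 \sqrt{-22} - 12413\right) - 9543\right) \left(33824 - \frac{251}{6}\right) = \left(\left(7 i \sqrt{22} - 12413\right) - 9543\right) \frac{202693}{6} = \left(\left(-12413 + 7 i \sqrt{22}\right) - 9543\right) \frac{202693}{6} = \left(-21956 + 7 i \sqrt{22}\right) \frac{202693}{6} = - \frac{2225163754}{3} + \frac{1418851 i \sqrt{22}}{6}$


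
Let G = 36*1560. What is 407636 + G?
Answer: 463796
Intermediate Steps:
G = 56160
407636 + G = 407636 + 56160 = 463796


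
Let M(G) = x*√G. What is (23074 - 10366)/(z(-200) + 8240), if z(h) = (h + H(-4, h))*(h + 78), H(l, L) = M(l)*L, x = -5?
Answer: 162027/23672410 + 968985*I/18937928 ≈ 0.0068446 + 0.051166*I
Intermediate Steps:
M(G) = -5*√G
H(l, L) = -5*L*√l (H(l, L) = (-5*√l)*L = -5*L*√l)
z(h) = (78 + h)*(h - 10*I*h) (z(h) = (h - 5*h*√(-4))*(h + 78) = (h - 5*h*2*I)*(78 + h) = (h - 10*I*h)*(78 + h) = (78 + h)*(h - 10*I*h))
(23074 - 10366)/(z(-200) + 8240) = (23074 - 10366)/(-200*(1 - 10*I)*(78 - 200) + 8240) = 12708/(-200*(1 - 10*I)*(-122) + 8240) = 12708/((24400 - 244000*I) + 8240) = 12708/(32640 - 244000*I) = 12708*((32640 + 244000*I)/60601369600) = 3177*(32640 + 244000*I)/15150342400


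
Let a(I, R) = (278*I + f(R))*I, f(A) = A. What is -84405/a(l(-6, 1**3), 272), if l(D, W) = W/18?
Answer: -13673610/2587 ≈ -5285.5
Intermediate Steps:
l(D, W) = W/18 (l(D, W) = W*(1/18) = W/18)
a(I, R) = I*(R + 278*I) (a(I, R) = (278*I + R)*I = (R + 278*I)*I = I*(R + 278*I))
-84405/a(l(-6, 1**3), 272) = -84405*18/(272 + 278*((1/18)*1**3)) = -84405*18/(272 + 278*((1/18)*1)) = -84405*18/(272 + 278*(1/18)) = -84405*18/(272 + 139/9) = -84405/((1/18)*(2587/9)) = -84405/2587/162 = -84405*162/2587 = -13673610/2587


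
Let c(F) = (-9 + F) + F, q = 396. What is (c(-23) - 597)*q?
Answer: -258192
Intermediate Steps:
c(F) = -9 + 2*F
(c(-23) - 597)*q = ((-9 + 2*(-23)) - 597)*396 = ((-9 - 46) - 597)*396 = (-55 - 597)*396 = -652*396 = -258192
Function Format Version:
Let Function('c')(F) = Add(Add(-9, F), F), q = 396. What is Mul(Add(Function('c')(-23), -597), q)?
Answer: -258192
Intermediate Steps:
Function('c')(F) = Add(-9, Mul(2, F))
Mul(Add(Function('c')(-23), -597), q) = Mul(Add(Add(-9, Mul(2, -23)), -597), 396) = Mul(Add(Add(-9, -46), -597), 396) = Mul(Add(-55, -597), 396) = Mul(-652, 396) = -258192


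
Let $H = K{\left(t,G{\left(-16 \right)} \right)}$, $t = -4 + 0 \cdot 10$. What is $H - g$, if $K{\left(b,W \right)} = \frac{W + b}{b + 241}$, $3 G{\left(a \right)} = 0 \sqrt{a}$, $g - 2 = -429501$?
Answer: $\frac{101791259}{237} \approx 4.295 \cdot 10^{5}$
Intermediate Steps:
$g = -429499$ ($g = 2 - 429501 = -429499$)
$G{\left(a \right)} = 0$ ($G{\left(a \right)} = \frac{0 \sqrt{a}}{3} = \frac{1}{3} \cdot 0 = 0$)
$t = -4$ ($t = -4 + 0 = -4$)
$K{\left(b,W \right)} = \frac{W + b}{241 + b}$
$H = - \frac{4}{237}$ ($H = \frac{0 - 4}{241 - 4} = \frac{1}{237} \left(-4\right) = - \frac{4}{237} \approx -0.016878$)
$H - g = - \frac{4}{237} - -429499 = - \frac{4}{237} + 429499 = \frac{101791259}{237}$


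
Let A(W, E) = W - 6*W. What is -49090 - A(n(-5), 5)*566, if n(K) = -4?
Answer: -60410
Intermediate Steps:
A(W, E) = -5*W (A(W, E) = W - 6*W = -5*W)
-49090 - A(n(-5), 5)*566 = -49090 - (-5*(-4))*566 = -49090 - 20*566 = -49090 - 1*11320 = -49090 - 11320 = -60410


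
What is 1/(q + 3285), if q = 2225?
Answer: 1/5510 ≈ 0.00018149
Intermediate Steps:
1/(q + 3285) = 1/(2225 + 3285) = 1/5510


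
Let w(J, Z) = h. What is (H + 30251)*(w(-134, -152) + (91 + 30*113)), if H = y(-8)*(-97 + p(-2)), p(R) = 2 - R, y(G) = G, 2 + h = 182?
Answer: 113472695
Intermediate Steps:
h = 180 (h = -2 + 182 = 180)
w(J, Z) = 180
H = 744 (H = -8*(-97 + (2 - 1*(-2))) = -8*(-97 + (2 + 2)) = -8*(-97 + 4) = -8*(-93) = 744)
(H + 30251)*(w(-134, -152) + (91 + 30*113)) = (744 + 30251)*(180 + (91 + 30*113)) = 30995*(180 + (91 + 3390)) = 30995*(180 + 3481) = 30995*3661 = 113472695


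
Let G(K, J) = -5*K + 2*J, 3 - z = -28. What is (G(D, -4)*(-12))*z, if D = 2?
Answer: 6696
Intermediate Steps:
z = 31 (z = 3 - 1*(-28) = 3 + 28 = 31)
(G(D, -4)*(-12))*z = ((-5*2 + 2*(-4))*(-12))*31 = ((-10 - 8)*(-12))*31 = -18*(-12)*31 = 216*31 = 6696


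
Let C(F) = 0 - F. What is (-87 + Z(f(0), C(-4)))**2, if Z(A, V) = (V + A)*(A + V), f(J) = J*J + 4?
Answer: 529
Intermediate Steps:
f(J) = 4 + J**2 (f(J) = J**2 + 4 = 4 + J**2)
C(F) = -F
Z(A, V) = (A + V)**2 (Z(A, V) = (A + V)*(A + V) = (A + V)**2)
(-87 + Z(f(0), C(-4)))**2 = (-87 + ((4 + 0**2) - 1*(-4))**2)**2 = (-87 + ((4 + 0) + 4)**2)**2 = (-87 + (4 + 4)**2)**2 = (-87 + 8**2)**2 = (-87 + 64)**2 = (-23)**2 = 529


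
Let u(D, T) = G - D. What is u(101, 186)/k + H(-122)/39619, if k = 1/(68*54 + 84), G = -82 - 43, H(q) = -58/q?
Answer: -2051480377675/2416759 ≈ -8.4886e+5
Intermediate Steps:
G = -125
u(D, T) = -125 - D
k = 1/3756 (k = 1/(3672 + 84) = 1/3756 ≈ 0.00026624)
u(101, 186)/k + H(-122)/39619 = (-125 - 1*101)/(1/3756) - 58/(-122)/39619 = (-125 - 101)*3756 - 58*(-1/122)*(1/39619) = -226*3756 + (29/61)*(1/39619) = -848856 + 29/2416759 = -2051480377675/2416759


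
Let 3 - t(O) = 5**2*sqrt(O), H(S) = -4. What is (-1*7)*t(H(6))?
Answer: -21 + 350*I ≈ -21.0 + 350.0*I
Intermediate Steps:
t(O) = 3 - 25*sqrt(O) (t(O) = 3 - 5**2*sqrt(O) = 3 - 25*sqrt(O))
(-1*7)*t(H(6)) = (-1*7)*(3 - 50*I) = -7*(3 - 50*I) = -21 + 350*I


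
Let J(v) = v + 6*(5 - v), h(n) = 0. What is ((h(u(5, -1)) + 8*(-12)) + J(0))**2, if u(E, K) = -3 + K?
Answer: 4356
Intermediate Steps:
J(v) = 30 - 5*v (J(v) = v + (30 - 6*v) = 30 - 5*v)
((h(u(5, -1)) + 8*(-12)) + J(0))**2 = ((0 + 8*(-12)) + (30 - 5*0))**2 = ((0 - 96) + (30 + 0))**2 = (-96 + 30)**2 = (-66)**2 = 4356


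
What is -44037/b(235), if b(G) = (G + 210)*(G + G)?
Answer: -44037/209150 ≈ -0.21055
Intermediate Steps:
b(G) = 2*G*(210 + G) (b(G) = (210 + G)*(2*G) = 2*G*(210 + G))
-44037/b(235) = -44037*1/(470*(210 + 235)) = -44037/(2*235*445) = -44037/209150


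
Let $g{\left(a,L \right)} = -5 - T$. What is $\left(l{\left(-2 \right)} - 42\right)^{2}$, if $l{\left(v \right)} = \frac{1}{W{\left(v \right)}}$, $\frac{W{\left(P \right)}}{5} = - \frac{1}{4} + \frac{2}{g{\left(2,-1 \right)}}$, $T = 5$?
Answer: $\frac{145924}{81} \approx 1801.5$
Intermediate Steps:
$g{\left(a,L \right)} = -10$ ($g{\left(a,L \right)} = -5 - 5 = -10$)
$W{\left(P \right)} = - \frac{9}{4}$ ($W{\left(P \right)} = 5 \left(- \frac{1}{4} + \frac{2}{-10}\right) = 5 \left(\left(-1\right) \frac{1}{4} + 2 \left(- \frac{1}{10}\right)\right) = 5 \left(- \frac{1}{4} - \frac{1}{5}\right) = 5 \left(- \frac{9}{20}\right) = - \frac{9}{4}$)
$l{\left(v \right)} = - \frac{4}{9}$ ($l{\left(v \right)} = \frac{1}{- \frac{9}{4}} = - \frac{4}{9}$)
$\left(l{\left(-2 \right)} - 42\right)^{2} = \left(- \frac{4}{9} - 42\right)^{2} = \left(- \frac{382}{9}\right)^{2} = \frac{145924}{81}$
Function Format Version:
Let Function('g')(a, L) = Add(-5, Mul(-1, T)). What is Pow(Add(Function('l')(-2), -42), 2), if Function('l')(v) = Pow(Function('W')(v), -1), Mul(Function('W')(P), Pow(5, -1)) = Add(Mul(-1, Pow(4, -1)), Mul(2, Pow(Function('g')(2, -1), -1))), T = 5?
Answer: Rational(145924, 81) ≈ 1801.5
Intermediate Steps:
Function('g')(a, L) = -10 (Function('g')(a, L) = Add(-5, Mul(-1, 5)) = Add(-5, -5) = -10)
Function('W')(P) = Rational(-9, 4) (Function('W')(P) = Mul(5, Add(Mul(-1, Pow(4, -1)), Mul(2, Pow(-10, -1)))) = Mul(5, Add(Mul(-1, Rational(1, 4)), Mul(2, Rational(-1, 10)))) = Mul(5, Add(Rational(-1, 4), Rational(-1, 5))) = Mul(5, Rational(-9, 20)) = Rational(-9, 4))
Function('l')(v) = Rational(-4, 9) (Function('l')(v) = Pow(Rational(-9, 4), -1) = Rational(-4, 9))
Pow(Add(Function('l')(-2), -42), 2) = Pow(Add(Rational(-4, 9), -42), 2) = Pow(Rational(-382, 9), 2) = Rational(145924, 81)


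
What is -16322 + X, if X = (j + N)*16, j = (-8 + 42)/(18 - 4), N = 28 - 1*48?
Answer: -116222/7 ≈ -16603.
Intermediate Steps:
N = -20 (N = 28 - 48 = -20)
j = 17/7 (j = 34/14 = 34*(1/14) = 17/7 ≈ 2.4286)
X = -1968/7 (X = (17/7 - 20)*16 = -123/7*16 = -1968/7 ≈ -281.14)
-16322 + X = -16322 - 1968/7 = -116222/7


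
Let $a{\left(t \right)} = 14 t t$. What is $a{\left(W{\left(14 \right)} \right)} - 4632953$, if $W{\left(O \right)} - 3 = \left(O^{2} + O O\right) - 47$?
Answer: $-2937497$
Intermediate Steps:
$W{\left(O \right)} = -44 + 2 O^{2}$ ($W{\left(O \right)} = 3 - \left(47 - O^{2} - O O\right) = 3 + \left(\left(O^{2} + O^{2}\right) - 47\right) = 3 + \left(2 O^{2} - 47\right) = 3 + \left(-47 + 2 O^{2}\right) = -44 + 2 O^{2}$)
$a{\left(t \right)} = 14 t^{2}$
$a{\left(W{\left(14 \right)} \right)} - 4632953 = 14 \left(-44 + 2 \cdot 14^{2}\right)^{2} - 4632953 = 14 \left(-44 + 2 \cdot 196\right)^{2} - 4632953 = 14 \left(-44 + 392\right)^{2} - 4632953 = 14 \cdot 348^{2} - 4632953 = 14 \cdot 121104 - 4632953 = 1695456 - 4632953 = -2937497$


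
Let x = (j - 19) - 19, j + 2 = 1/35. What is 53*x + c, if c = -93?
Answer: -77402/35 ≈ -2211.5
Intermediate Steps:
j = -69/35 (j = -2 + 1/35 = -69/35 ≈ -1.9714)
x = -1399/35 (x = (-69/35 - 19) - 19 = -734/35 - 19 = -1399/35 ≈ -39.971)
53*x + c = 53*(-1399/35) - 93 = -74147/35 - 93 = -77402/35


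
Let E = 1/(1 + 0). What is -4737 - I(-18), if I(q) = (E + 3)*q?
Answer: -4665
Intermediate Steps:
E = 1 (E = 1/1 = 1)
I(q) = 4*q (I(q) = (1 + 3)*q = 4*q)
-4737 - I(-18) = -4737 - 4*(-18) = -4737 - 1*(-72) = -4737 + 72 = -4665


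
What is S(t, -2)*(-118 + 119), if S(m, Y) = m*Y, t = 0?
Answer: 0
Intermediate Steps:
S(m, Y) = Y*m
S(t, -2)*(-118 + 119) = (-2*0)*(-118 + 119) = 0*1 = 0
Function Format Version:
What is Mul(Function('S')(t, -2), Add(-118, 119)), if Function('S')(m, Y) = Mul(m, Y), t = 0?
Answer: 0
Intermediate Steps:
Function('S')(m, Y) = Mul(Y, m)
Mul(Function('S')(t, -2), Add(-118, 119)) = Mul(Mul(-2, 0), Add(-118, 119)) = Mul(0, 1) = 0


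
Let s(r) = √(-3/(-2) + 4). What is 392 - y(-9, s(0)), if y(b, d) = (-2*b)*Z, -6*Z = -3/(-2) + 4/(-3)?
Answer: 785/2 ≈ 392.50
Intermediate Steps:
s(r) = √22/2 (s(r) = √(-3*(-½) + 4) = √(3/2 + 4) = √(11/2) = √22/2)
Z = -1/36 (Z = -(-3/(-2) + 4/(-3))/6 = -(-3*(-½) + 4*(-⅓))/6 = -(3/2 - 4/3)/6 = -⅙*⅙ = -1/36 ≈ -0.027778)
y(b, d) = b/18 (y(b, d) = -2*b*(-1/36) = b/18)
392 - y(-9, s(0)) = 392 - (-9)/18 = 392 - 1*(-½) = 392 + ½ = 785/2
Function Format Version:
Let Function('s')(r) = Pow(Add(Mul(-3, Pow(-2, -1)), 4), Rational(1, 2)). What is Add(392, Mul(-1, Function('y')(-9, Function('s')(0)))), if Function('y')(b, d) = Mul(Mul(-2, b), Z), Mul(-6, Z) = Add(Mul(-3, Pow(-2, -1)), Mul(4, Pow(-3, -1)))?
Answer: Rational(785, 2) ≈ 392.50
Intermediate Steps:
Function('s')(r) = Mul(Rational(1, 2), Pow(22, Rational(1, 2))) (Function('s')(r) = Pow(Add(Mul(-3, Rational(-1, 2)), 4), Rational(1, 2)) = Pow(Add(Rational(3, 2), 4), Rational(1, 2)) = Pow(Rational(11, 2), Rational(1, 2)) = Mul(Rational(1, 2), Pow(22, Rational(1, 2))))
Z = Rational(-1, 36) (Z = Mul(Rational(-1, 6), Add(Mul(-3, Pow(-2, -1)), Mul(4, Pow(-3, -1)))) = Mul(Rational(-1, 6), Add(Mul(-3, Rational(-1, 2)), Mul(4, Rational(-1, 3)))) = Mul(Rational(-1, 6), Add(Rational(3, 2), Rational(-4, 3))) = Mul(Rational(-1, 6), Rational(1, 6)) = Rational(-1, 36) ≈ -0.027778)
Function('y')(b, d) = Mul(Rational(1, 18), b) (Function('y')(b, d) = Mul(Mul(-2, b), Rational(-1, 36)) = Mul(Rational(1, 18), b))
Add(392, Mul(-1, Function('y')(-9, Function('s')(0)))) = Add(392, Mul(-1, Mul(Rational(1, 18), -9))) = Add(392, Mul(-1, Rational(-1, 2))) = Add(392, Rational(1, 2)) = Rational(785, 2)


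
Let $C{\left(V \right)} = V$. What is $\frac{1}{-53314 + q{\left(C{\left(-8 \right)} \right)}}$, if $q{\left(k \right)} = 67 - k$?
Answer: $- \frac{1}{53239} \approx -1.8783 \cdot 10^{-5}$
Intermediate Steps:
$\frac{1}{-53314 + q{\left(C{\left(-8 \right)} \right)}} = \frac{1}{-53314 + \left(67 - -8\right)} = \frac{1}{-53314 + \left(67 + 8\right)} = \frac{1}{-53314 + 75} = \frac{1}{-53239} = - \frac{1}{53239}$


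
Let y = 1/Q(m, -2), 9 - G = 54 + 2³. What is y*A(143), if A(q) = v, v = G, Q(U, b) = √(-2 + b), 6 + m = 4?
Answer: 53*I/2 ≈ 26.5*I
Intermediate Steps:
m = -2 (m = -6 + 4 = -2)
G = -53 (G = 9 - (54 + 2³) = 9 - (54 + 8) = 9 - 1*62 = 9 - 62 = -53)
v = -53
A(q) = -53
y = -I/2 (y = 1/(√(-2 - 2)) = 1/(√(-4)) = 1/(2*I) = -I/2 ≈ -0.5*I)
y*A(143) = -I/2*(-53) = 53*I/2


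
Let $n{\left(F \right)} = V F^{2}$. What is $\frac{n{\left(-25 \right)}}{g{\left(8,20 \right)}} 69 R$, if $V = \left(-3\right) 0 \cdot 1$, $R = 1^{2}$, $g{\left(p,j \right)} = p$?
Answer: $0$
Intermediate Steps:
$R = 1$
$V = 0$ ($V = 0 \cdot 1 = 0$)
$n{\left(F \right)} = 0$ ($n{\left(F \right)} = 0 F^{2} = 0$)
$\frac{n{\left(-25 \right)}}{g{\left(8,20 \right)}} 69 R = \frac{0}{8} \cdot 69 \cdot 1 = 0 \cdot \frac{1}{8} \cdot 69 = 0 \cdot 69 = 0$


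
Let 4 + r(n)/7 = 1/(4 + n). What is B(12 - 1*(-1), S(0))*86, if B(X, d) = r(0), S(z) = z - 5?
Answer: -4515/2 ≈ -2257.5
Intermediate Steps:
S(z) = -5 + z
r(n) = -28 + 7/(4 + n)
B(X, d) = -105/4 (B(X, d) = 7*(-15 - 4*0)/(4 + 0) = 7*(-15 + 0)/4 = 7*(1/4)*(-15) = -105/4)
B(12 - 1*(-1), S(0))*86 = -105/4*86 = -4515/2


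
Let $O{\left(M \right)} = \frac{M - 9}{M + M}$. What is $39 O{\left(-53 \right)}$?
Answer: $\frac{1209}{53} \approx 22.811$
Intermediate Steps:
$O{\left(M \right)} = \frac{-9 + M}{2 M}$
$39 O{\left(-53 \right)} = 39 \frac{-9 - 53}{2 \left(-53\right)} = 39 \cdot \frac{1}{2} \left(- \frac{1}{53}\right) \left(-62\right) = 39 \cdot \frac{31}{53} = \frac{1209}{53}$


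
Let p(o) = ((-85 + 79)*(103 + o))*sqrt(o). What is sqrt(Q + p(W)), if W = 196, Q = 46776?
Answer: 38*sqrt(15) ≈ 147.17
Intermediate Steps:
p(o) = sqrt(o)*(-618 - 6*o) (p(o) = (-6*(103 + o))*sqrt(o) = (-618 - 6*o)*sqrt(o) = sqrt(o)*(-618 - 6*o))
sqrt(Q + p(W)) = sqrt(46776 + 6*sqrt(196)*(-103 - 1*196)) = sqrt(46776 + 6*14*(-103 - 196)) = sqrt(46776 + 6*14*(-299)) = sqrt(46776 - 25116) = sqrt(21660) = 38*sqrt(15)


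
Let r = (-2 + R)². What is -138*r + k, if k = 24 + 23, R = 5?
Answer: -1195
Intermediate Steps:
k = 47
r = 9 (r = (-2 + 5)² = 3² = 9)
-138*r + k = -138*9 + 47 = -1242 + 47 = -1195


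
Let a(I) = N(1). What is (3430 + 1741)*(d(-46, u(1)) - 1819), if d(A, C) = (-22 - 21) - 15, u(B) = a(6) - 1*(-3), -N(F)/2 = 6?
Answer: -9705967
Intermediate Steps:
N(F) = -12 (N(F) = -2*6 = -12)
a(I) = -12
u(B) = -9 (u(B) = -12 - 1*(-3) = -12 + 3 = -9)
d(A, C) = -58 (d(A, C) = -43 - 15 = -58)
(3430 + 1741)*(d(-46, u(1)) - 1819) = (3430 + 1741)*(-58 - 1819) = 5171*(-1877) = -9705967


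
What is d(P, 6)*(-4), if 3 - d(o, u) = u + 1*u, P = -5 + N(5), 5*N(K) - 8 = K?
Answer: 36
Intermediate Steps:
N(K) = 8/5 + K/5
P = -12/5 (P = -5 + (8/5 + (⅕)*5) = -5 + (8/5 + 1) = -5 + 13/5 = -12/5 ≈ -2.4000)
d(o, u) = 3 - 2*u (d(o, u) = 3 - (u + 1*u) = 3 - (u + u) = 3 - 2*u)
d(P, 6)*(-4) = (3 - 2*6)*(-4) = (3 - 12)*(-4) = -9*(-4) = 36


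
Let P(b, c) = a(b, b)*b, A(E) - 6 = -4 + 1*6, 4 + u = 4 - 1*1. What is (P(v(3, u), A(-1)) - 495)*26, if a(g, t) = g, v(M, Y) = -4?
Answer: -12454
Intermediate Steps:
u = -1 (u = -4 + (4 - 1*1) = -4 + (4 - 1) = -4 + 3 = -1)
A(E) = 8 (A(E) = 6 + (-4 + 1*6) = 6 + (-4 + 6) = 6 + 2 = 8)
P(b, c) = b**2 (P(b, c) = b*b = b**2)
(P(v(3, u), A(-1)) - 495)*26 = ((-4)**2 - 495)*26 = (16 - 495)*26 = -479*26 = -12454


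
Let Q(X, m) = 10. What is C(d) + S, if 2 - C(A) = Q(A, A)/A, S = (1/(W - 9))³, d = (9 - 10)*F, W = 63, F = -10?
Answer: 157465/157464 ≈ 1.0000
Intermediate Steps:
d = 10 (d = (9 - 10)*(-10) = -1*(-10) = 10)
S = 1/157464 (S = (1/(63 - 9))³ = (1/54)³ = 1/157464 ≈ 6.3507e-6)
C(A) = 2 - 10/A
C(d) + S = (2 - 10/10) + 1/157464 = (2 - 10*⅒) + 1/157464 = (2 - 1) + 1/157464 = 1 + 1/157464 = 157465/157464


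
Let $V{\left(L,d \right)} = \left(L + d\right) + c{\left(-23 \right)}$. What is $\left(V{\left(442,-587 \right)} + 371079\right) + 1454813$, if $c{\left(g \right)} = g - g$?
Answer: $1825747$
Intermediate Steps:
$c{\left(g \right)} = 0$
$V{\left(L,d \right)} = L + d$ ($V{\left(L,d \right)} = \left(L + d\right) + 0 = L + d$)
$\left(V{\left(442,-587 \right)} + 371079\right) + 1454813 = \left(\left(442 - 587\right) + 371079\right) + 1454813 = \left(-145 + 371079\right) + 1454813 = 370934 + 1454813 = 1825747$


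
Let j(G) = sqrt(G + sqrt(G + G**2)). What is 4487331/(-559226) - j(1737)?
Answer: -4487331/559226 - sqrt(1737 + 3*sqrt(335434)) ≈ -66.969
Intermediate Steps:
4487331/(-559226) - j(1737) = 4487331/(-559226) - sqrt(1737 + sqrt(1737*(1 + 1737))) = 4487331*(-1/559226) - sqrt(1737 + sqrt(1737*1738)) = -4487331/559226 - sqrt(1737 + sqrt(3018906)) = -4487331/559226 - sqrt(1737 + 3*sqrt(335434))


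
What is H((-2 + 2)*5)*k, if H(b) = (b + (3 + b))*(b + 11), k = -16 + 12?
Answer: -132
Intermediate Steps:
k = -4
H(b) = (3 + 2*b)*(11 + b)
H((-2 + 2)*5)*k = (33 + 2*((-2 + 2)*5)² + 25*((-2 + 2)*5))*(-4) = (33 + 2*(0*5)² + 25*(0*5))*(-4) = (33 + 2*0² + 25*0)*(-4) = (33 + 2*0 + 0)*(-4) = (33 + 0 + 0)*(-4) = 33*(-4) = -132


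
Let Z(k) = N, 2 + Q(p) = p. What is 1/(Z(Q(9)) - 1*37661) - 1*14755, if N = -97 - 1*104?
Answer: -558653811/37862 ≈ -14755.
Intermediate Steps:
Q(p) = -2 + p
N = -201 (N = -97 - 104 = -201)
Z(k) = -201
1/(Z(Q(9)) - 1*37661) - 1*14755 = 1/(-201 - 1*37661) - 1*14755 = 1/(-201 - 37661) - 14755 = 1/(-37862) - 14755 = -1/37862 - 14755 = -558653811/37862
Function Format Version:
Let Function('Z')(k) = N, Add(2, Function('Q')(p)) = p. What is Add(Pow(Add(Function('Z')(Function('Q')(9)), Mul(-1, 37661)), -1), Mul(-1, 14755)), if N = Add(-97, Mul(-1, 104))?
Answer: Rational(-558653811, 37862) ≈ -14755.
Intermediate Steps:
Function('Q')(p) = Add(-2, p)
N = -201 (N = Add(-97, -104) = -201)
Function('Z')(k) = -201
Add(Pow(Add(Function('Z')(Function('Q')(9)), Mul(-1, 37661)), -1), Mul(-1, 14755)) = Add(Pow(Add(-201, Mul(-1, 37661)), -1), Mul(-1, 14755)) = Add(Pow(Add(-201, -37661), -1), -14755) = Add(Pow(-37862, -1), -14755) = Add(Rational(-1, 37862), -14755) = Rational(-558653811, 37862)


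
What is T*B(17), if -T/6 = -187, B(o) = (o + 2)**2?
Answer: 405042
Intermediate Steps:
B(o) = (2 + o)**2
T = 1122 (T = -6*(-187) = 1122)
T*B(17) = 1122*(2 + 17)**2 = 1122*19**2 = 1122*361 = 405042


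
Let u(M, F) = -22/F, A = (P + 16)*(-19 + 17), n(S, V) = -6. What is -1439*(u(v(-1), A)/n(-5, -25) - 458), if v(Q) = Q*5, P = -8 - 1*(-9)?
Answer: 67240153/102 ≈ 6.5922e+5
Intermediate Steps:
P = 1 (P = -8 + 9 = 1)
A = -34 (A = (1 + 16)*(-19 + 17) = 17*(-2) = -34)
v(Q) = 5*Q
-1439*(u(v(-1), A)/n(-5, -25) - 458) = -1439*(-22/(-34)/(-6) - 458) = -1439*(-22*(-1/34)*(-1/6) - 458) = -1439*((11/17)*(-1/6) - 458) = -1439*(-11/102 - 458) = -1439*(-46727/102) = 67240153/102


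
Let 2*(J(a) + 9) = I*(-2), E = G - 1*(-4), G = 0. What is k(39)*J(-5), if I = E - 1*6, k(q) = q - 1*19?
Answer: -140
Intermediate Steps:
E = 4 (E = 0 - 1*(-4) = 0 + 4 = 4)
k(q) = -19 + q (k(q) = q - 19 = -19 + q)
I = -2 (I = 4 - 1*6 = 4 - 6 = -2)
J(a) = -7 (J(a) = -9 + (-2*(-2))/2 = -9 + (½)*4 = -9 + 2 = -7)
k(39)*J(-5) = (-19 + 39)*(-7) = 20*(-7) = -140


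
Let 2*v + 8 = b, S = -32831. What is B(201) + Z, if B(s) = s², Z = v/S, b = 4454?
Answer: 1326403008/32831 ≈ 40401.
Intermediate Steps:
v = 2223 (v = -4 + (½)*4454 = -4 + 2227 = 2223)
Z = -2223/32831 (Z = 2223/(-32831) = 2223*(-1/32831) = -2223/32831 ≈ -0.067710)
B(201) + Z = 201² - 2223/32831 = 40401 - 2223/32831 = 1326403008/32831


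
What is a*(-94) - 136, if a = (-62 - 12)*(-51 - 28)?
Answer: -549660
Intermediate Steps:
a = 5846 (a = -74*(-79) = 5846)
a*(-94) - 136 = 5846*(-94) - 136 = -549524 - 136 = -549660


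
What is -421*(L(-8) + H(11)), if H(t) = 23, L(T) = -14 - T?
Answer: -7157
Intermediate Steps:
-421*(L(-8) + H(11)) = -421*((-14 - 1*(-8)) + 23) = -421*((-14 + 8) + 23) = -421*(-6 + 23) = -421*17 = -7157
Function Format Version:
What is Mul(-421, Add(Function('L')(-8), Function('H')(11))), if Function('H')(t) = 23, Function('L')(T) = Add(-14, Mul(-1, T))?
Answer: -7157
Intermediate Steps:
Mul(-421, Add(Function('L')(-8), Function('H')(11))) = Mul(-421, Add(Add(-14, Mul(-1, -8)), 23)) = Mul(-421, Add(Add(-14, 8), 23)) = Mul(-421, Add(-6, 23)) = Mul(-421, 17) = -7157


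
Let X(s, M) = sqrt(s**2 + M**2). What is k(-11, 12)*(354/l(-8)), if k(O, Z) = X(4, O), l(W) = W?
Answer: -177*sqrt(137)/4 ≈ -517.93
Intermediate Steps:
X(s, M) = sqrt(M**2 + s**2)
k(O, Z) = sqrt(16 + O**2) (k(O, Z) = sqrt(O**2 + 4**2) = sqrt(O**2 + 16) = sqrt(16 + O**2))
k(-11, 12)*(354/l(-8)) = sqrt(16 + (-11)**2)*(354/(-8)) = sqrt(16 + 121)*(354*(-1/8)) = sqrt(137)*(-177/4) = -177*sqrt(137)/4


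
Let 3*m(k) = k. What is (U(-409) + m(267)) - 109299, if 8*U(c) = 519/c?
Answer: -357335639/3272 ≈ -1.0921e+5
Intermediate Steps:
m(k) = k/3
U(c) = 519/(8*c) (U(c) = (519/c)/8 = 519/(8*c))
(U(-409) + m(267)) - 109299 = ((519/8)/(-409) + (⅓)*267) - 109299 = ((519/8)*(-1/409) + 89) - 109299 = (-519/3272 + 89) - 109299 = 290689/3272 - 109299 = -357335639/3272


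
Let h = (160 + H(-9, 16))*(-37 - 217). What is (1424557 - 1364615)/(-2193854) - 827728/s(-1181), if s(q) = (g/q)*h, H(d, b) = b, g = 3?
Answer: -6092621949163/835858374 ≈ -7289.1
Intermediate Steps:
h = -44704 (h = (160 + 16)*(-37 - 217) = 176*(-254) = -44704)
s(q) = -134112/q (s(q) = (3/q)*(-44704) = -134112/q)
(1424557 - 1364615)/(-2193854) - 827728/s(-1181) = (1424557 - 1364615)/(-2193854) - 827728/((-134112/(-1181))) = 59942*(-1/2193854) - 827728/((-134112*(-1/1181))) = -29971/1096927 - 827728/134112/1181 = -29971/1096927 - 827728*1181/134112 = -29971/1096927 - 5554243/762 = -6092621949163/835858374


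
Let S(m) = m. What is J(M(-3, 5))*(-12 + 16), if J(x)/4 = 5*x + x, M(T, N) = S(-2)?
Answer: -192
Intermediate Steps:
M(T, N) = -2
J(x) = 24*x (J(x) = 4*(5*x + x) = 4*(6*x) = 24*x)
J(M(-3, 5))*(-12 + 16) = (24*(-2))*(-12 + 16) = -48*4 = -192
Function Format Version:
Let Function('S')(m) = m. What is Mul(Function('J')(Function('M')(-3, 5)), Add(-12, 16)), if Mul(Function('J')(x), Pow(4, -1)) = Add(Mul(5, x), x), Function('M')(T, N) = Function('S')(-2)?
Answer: -192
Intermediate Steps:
Function('M')(T, N) = -2
Function('J')(x) = Mul(24, x) (Function('J')(x) = Mul(4, Add(Mul(5, x), x)) = Mul(4, Mul(6, x)) = Mul(24, x))
Mul(Function('J')(Function('M')(-3, 5)), Add(-12, 16)) = Mul(Mul(24, -2), Add(-12, 16)) = Mul(-48, 4) = -192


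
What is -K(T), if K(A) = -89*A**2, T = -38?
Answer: 128516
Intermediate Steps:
-K(T) = -(-89)*(-38)**2 = -(-89)*1444 = -1*(-128516) = 128516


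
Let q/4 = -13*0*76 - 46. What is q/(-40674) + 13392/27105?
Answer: 91615588/183744795 ≈ 0.49860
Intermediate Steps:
q = -184 (q = 4*(-13*0*76 - 46) = 4*(0*76 - 46) = 4*(0 - 46) = 4*(-46) = -184)
q/(-40674) + 13392/27105 = -184/(-40674) + 13392/27105 = -184*(-1/40674) + 13392*(1/27105) = 92/20337 + 4464/9035 = 91615588/183744795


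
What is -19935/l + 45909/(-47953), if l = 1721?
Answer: -1034952444/82527113 ≈ -12.541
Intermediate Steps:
-19935/l + 45909/(-47953) = -19935/1721 + 45909/(-47953) = -19935*1/1721 + 45909*(-1/47953) = -19935/1721 - 45909/47953 = -1034952444/82527113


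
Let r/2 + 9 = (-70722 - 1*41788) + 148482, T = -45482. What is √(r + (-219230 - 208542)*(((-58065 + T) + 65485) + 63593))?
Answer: I*√10921375006 ≈ 1.0451e+5*I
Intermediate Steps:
r = 71926 (r = -18 + 2*((-70722 - 1*41788) + 148482) = -18 + 2*((-70722 - 41788) + 148482) = -18 + 2*(-112510 + 148482) = -18 + 2*35972 = -18 + 71944 = 71926)
√(r + (-219230 - 208542)*(((-58065 + T) + 65485) + 63593)) = √(71926 + (-219230 - 208542)*(((-58065 - 45482) + 65485) + 63593)) = √(71926 - 427772*((-103547 + 65485) + 63593)) = √(71926 - 427772*(-38062 + 63593)) = √(71926 - 427772*25531) = √(71926 - 10921446932) = √(-10921375006) = I*√10921375006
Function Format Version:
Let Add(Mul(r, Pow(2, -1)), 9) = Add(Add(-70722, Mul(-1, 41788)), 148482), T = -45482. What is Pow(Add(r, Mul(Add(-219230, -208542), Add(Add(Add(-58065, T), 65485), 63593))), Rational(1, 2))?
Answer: Mul(I, Pow(10921375006, Rational(1, 2))) ≈ Mul(1.0451e+5, I)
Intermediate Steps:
r = 71926 (r = Add(-18, Mul(2, Add(Add(-70722, Mul(-1, 41788)), 148482))) = Add(-18, Mul(2, Add(Add(-70722, -41788), 148482))) = Add(-18, Mul(2, Add(-112510, 148482))) = Add(-18, Mul(2, 35972)) = Add(-18, 71944) = 71926)
Pow(Add(r, Mul(Add(-219230, -208542), Add(Add(Add(-58065, T), 65485), 63593))), Rational(1, 2)) = Pow(Add(71926, Mul(Add(-219230, -208542), Add(Add(Add(-58065, -45482), 65485), 63593))), Rational(1, 2)) = Pow(Add(71926, Mul(-427772, Add(Add(-103547, 65485), 63593))), Rational(1, 2)) = Pow(Add(71926, Mul(-427772, Add(-38062, 63593))), Rational(1, 2)) = Pow(Add(71926, Mul(-427772, 25531)), Rational(1, 2)) = Pow(Add(71926, -10921446932), Rational(1, 2)) = Pow(-10921375006, Rational(1, 2)) = Mul(I, Pow(10921375006, Rational(1, 2)))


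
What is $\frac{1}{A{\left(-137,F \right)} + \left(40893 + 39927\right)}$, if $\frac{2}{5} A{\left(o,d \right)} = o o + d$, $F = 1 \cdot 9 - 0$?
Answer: $\frac{1}{127765} \approx 7.8269 \cdot 10^{-6}$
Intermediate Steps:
$F = 9$ ($F = 9 + \left(-5 + 5\right) = 9 + 0 = 9$)
$A{\left(o,d \right)} = \frac{5 d}{2} + \frac{5 o^{2}}{2}$ ($A{\left(o,d \right)} = \frac{5 \left(o o + d\right)}{2} = \frac{5 \left(o^{2} + d\right)}{2} = \frac{5 \left(d + o^{2}\right)}{2} = \frac{5 d}{2} + \frac{5 o^{2}}{2}$)
$\frac{1}{A{\left(-137,F \right)} + \left(40893 + 39927\right)} = \frac{1}{\left(\frac{5}{2} \cdot 9 + \frac{5 \left(-137\right)^{2}}{2}\right) + \left(40893 + 39927\right)} = \frac{1}{\left(\frac{45}{2} + \frac{5}{2} \cdot 18769\right) + 80820} = \frac{1}{\left(\frac{45}{2} + \frac{93845}{2}\right) + 80820} = \frac{1}{46945 + 80820} = \frac{1}{127765}$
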